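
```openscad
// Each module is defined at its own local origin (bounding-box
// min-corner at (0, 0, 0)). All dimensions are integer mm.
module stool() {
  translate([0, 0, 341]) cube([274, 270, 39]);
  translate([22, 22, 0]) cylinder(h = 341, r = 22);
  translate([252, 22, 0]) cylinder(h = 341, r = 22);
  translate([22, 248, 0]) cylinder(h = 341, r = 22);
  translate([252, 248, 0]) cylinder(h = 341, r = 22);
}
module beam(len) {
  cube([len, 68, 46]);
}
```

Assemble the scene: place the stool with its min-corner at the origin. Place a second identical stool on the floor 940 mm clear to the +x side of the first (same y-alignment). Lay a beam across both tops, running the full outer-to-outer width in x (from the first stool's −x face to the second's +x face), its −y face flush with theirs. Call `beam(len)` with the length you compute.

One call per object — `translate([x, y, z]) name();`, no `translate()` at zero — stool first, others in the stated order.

stool();
translate([1214, 0, 0]) stool();
translate([0, 0, 380]) beam(1488);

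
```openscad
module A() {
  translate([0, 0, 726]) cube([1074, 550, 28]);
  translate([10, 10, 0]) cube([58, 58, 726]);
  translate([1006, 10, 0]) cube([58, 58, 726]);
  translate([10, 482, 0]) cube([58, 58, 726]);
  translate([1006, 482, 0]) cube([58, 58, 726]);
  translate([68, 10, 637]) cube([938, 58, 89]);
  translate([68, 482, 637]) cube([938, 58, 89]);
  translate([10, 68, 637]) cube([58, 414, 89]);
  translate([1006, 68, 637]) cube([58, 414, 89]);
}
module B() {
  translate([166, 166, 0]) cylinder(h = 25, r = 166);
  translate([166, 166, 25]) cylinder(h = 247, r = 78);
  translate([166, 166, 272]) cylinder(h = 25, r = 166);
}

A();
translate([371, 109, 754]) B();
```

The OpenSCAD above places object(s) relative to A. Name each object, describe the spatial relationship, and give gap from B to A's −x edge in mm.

The spool's min-x is at 371; the table's min-x is 0; gap = 371 mm.

A is a table. B is a spool. The spool is on top of the table, centred. The gap from the spool to the table's −x edge is 371 mm.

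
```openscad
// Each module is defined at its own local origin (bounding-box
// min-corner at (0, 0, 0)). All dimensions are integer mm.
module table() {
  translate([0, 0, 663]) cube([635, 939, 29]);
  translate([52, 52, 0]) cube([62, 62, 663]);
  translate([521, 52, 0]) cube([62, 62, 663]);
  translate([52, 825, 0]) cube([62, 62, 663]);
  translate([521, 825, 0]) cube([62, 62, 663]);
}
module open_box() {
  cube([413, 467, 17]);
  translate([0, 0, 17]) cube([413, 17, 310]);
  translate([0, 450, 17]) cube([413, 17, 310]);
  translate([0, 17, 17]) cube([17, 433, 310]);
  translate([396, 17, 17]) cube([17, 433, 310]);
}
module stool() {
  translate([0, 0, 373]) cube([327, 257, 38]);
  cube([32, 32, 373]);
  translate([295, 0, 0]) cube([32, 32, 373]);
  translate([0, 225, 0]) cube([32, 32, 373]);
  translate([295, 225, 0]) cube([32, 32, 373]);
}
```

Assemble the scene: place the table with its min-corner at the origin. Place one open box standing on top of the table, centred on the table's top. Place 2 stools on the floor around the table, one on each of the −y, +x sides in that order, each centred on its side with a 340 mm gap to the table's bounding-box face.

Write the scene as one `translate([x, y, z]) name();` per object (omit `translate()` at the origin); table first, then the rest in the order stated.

table();
translate([111, 236, 692]) open_box();
translate([154, -597, 0]) stool();
translate([975, 341, 0]) stool();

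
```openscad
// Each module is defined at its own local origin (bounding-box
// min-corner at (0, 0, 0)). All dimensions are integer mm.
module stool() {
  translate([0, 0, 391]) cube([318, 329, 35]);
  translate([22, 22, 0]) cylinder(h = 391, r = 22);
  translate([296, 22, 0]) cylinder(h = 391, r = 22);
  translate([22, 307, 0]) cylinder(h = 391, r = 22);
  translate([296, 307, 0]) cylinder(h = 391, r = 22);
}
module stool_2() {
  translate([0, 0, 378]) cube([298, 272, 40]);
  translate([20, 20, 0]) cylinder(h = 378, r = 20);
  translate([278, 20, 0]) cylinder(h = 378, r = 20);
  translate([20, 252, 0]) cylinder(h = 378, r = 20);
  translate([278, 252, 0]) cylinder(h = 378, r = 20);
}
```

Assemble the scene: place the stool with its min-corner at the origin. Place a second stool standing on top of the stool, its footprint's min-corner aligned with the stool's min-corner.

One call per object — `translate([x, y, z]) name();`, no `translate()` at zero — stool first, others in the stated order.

stool();
translate([0, 0, 426]) stool_2();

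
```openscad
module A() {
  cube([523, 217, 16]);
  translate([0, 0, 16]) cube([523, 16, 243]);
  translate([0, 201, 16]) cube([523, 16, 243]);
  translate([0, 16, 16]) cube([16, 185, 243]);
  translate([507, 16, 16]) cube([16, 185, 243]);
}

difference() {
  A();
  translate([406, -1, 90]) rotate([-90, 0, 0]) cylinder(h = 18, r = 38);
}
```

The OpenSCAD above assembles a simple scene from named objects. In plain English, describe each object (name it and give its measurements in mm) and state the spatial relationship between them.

A is an open storage box with external size 523×217×259 mm and wall thickness 16 mm (the base is also 16 mm thick). The base covers the whole footprint; the four walls stand on the base, with the y-facing walls full-width and the x-facing walls fitting between their inner faces.

The open box has a circular hole of radius 38 mm through its front wall, centred at (x = 406, z = 90).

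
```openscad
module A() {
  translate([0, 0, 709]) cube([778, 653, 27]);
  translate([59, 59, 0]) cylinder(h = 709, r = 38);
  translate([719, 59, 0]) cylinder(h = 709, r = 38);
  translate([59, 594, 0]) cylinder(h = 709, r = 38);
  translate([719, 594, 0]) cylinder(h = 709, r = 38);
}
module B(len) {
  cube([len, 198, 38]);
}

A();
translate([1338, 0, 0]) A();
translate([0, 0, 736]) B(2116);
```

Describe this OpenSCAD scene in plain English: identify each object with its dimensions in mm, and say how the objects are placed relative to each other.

A is a rectangular dining table. The top is 778×653×27 mm with its upper surface at z = 736 mm. It stands on four round legs of 76 mm diameter, each leg's bounding box inset 21 mm from the nearest pair of top edges, running from the floor to the underside of the top.

B is a rectangular beam 2116 mm long (x), 198 mm deep (y), 38 mm thick (z).

The beam spans the tops of two tables placed 560 mm apart, resting at z = 736 mm.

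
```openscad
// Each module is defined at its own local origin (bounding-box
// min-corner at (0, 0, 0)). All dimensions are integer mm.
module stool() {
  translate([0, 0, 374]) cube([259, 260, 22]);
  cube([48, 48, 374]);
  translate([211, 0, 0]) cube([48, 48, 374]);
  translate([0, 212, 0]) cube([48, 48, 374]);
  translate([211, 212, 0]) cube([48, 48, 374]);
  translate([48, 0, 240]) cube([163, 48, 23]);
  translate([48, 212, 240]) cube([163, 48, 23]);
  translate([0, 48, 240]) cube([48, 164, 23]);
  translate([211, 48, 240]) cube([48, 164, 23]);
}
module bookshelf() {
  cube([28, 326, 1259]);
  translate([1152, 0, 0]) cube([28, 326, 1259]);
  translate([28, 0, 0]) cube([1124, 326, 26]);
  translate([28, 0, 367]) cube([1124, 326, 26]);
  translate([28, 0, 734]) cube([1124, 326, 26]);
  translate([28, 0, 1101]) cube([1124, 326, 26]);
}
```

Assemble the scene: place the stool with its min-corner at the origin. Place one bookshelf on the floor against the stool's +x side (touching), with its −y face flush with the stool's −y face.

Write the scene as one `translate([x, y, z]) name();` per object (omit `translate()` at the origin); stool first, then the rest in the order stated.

stool();
translate([259, 0, 0]) bookshelf();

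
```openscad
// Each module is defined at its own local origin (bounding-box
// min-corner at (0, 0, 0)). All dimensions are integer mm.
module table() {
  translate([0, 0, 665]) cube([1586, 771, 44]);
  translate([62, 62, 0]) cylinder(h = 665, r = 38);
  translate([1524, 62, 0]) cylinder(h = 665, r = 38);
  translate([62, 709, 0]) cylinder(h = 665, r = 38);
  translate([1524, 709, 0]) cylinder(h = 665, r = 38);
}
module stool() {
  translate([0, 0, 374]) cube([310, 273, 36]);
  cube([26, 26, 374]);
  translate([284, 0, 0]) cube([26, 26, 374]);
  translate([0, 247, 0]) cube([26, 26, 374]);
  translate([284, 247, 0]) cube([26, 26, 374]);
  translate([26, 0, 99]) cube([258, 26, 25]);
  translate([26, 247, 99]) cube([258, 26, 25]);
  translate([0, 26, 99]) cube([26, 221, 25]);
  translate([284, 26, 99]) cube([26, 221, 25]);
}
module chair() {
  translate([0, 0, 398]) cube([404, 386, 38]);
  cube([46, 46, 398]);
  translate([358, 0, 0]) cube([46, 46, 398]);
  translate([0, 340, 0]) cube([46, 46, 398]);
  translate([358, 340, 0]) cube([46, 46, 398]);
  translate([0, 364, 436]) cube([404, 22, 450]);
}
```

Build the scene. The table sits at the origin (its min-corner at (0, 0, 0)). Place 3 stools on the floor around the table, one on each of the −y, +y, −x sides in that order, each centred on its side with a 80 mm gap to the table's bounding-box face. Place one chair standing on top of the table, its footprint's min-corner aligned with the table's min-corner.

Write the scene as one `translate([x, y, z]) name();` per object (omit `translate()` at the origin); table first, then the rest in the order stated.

table();
translate([638, -353, 0]) stool();
translate([638, 851, 0]) stool();
translate([-390, 249, 0]) stool();
translate([0, 0, 709]) chair();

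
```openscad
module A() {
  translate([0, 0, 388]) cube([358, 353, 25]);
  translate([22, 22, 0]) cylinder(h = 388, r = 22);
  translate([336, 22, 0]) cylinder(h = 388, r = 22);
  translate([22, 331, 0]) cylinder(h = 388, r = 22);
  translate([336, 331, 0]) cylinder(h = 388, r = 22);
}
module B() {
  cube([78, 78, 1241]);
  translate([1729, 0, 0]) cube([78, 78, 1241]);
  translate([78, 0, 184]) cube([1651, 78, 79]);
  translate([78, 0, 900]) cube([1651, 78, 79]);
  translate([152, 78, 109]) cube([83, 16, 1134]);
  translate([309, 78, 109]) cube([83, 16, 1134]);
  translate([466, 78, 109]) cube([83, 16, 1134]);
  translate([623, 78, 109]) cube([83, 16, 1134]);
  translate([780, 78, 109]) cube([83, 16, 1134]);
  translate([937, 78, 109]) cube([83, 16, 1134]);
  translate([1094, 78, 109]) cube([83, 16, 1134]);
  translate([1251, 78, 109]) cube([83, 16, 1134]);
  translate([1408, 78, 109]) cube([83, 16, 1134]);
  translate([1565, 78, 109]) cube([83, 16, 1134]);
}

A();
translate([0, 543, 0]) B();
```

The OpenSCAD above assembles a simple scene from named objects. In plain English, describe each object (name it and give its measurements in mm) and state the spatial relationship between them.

A is a four-legged stool. The seat is a 358×353×25 mm slab whose top surface is at z = 413 mm; four round legs, each 44 mm in diameter, run from the floor (z = 0) to the underside of the seat, each leg's axis is inset half a diameter from the nearest pair of seat edges (so the leg's bounding box is flush with the corner).

B is a fence section. Two 78×78 mm posts, 1241 mm tall, stand on the floor with a clear span of 1651 mm between their inner faces. Two horizontal rails of 78×79 mm section span the gap between the posts with their undersides at z = 184 mm and z = 900 mm, flush with the posts' −y face. 10 pickets, each 83 mm wide, 16 mm thick and 1134 mm tall, are fixed to the +y face of the rails with their bottoms at z = 109 mm, evenly spaced across the span with equal gaps (rounded down to the nearest mm) at the −x end and between each pair — any rounding remainder accumulates at the +x end.

The fence section is on the floor beside the stool on its +y side.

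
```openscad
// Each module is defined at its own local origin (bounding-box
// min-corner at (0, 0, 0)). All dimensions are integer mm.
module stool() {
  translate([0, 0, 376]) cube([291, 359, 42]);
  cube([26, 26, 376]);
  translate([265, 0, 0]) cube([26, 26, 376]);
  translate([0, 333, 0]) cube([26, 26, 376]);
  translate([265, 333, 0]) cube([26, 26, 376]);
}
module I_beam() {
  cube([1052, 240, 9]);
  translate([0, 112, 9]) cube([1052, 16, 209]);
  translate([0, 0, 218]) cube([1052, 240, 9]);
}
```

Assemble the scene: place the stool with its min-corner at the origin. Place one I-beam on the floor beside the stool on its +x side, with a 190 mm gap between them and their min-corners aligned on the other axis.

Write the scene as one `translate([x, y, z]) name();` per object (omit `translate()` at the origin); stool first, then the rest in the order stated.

stool();
translate([481, 0, 0]) I_beam();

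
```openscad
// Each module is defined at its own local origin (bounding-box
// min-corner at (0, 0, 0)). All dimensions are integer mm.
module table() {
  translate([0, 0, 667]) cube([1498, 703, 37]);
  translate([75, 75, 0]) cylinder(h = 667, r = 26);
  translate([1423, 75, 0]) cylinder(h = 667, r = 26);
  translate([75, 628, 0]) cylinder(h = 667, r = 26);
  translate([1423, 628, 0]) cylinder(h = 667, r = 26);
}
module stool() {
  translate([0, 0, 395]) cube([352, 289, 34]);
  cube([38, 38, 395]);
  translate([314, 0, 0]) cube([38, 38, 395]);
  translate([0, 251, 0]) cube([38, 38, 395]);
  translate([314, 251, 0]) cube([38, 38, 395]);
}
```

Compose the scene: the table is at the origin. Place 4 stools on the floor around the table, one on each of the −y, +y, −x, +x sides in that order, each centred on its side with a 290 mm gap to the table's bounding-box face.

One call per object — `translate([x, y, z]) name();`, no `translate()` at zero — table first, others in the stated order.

table();
translate([573, -579, 0]) stool();
translate([573, 993, 0]) stool();
translate([-642, 207, 0]) stool();
translate([1788, 207, 0]) stool();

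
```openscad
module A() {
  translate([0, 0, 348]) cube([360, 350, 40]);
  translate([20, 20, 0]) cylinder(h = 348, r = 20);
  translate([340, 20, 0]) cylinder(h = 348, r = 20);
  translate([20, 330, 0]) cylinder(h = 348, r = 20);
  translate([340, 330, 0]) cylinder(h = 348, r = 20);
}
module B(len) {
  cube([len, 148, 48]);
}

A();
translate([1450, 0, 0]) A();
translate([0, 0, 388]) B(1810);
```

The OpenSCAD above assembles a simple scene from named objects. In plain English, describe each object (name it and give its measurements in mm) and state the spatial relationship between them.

A is a four-legged stool. The seat is a 360×350×40 mm slab whose top surface is at z = 388 mm; four round legs, each 40 mm in diameter, run from the floor (z = 0) to the underside of the seat, each leg's axis is inset half a diameter from the nearest pair of seat edges (so the leg's bounding box is flush with the corner).

B is a rectangular beam 1810 mm long (x), 148 mm deep (y), 48 mm thick (z).

The beam spans the tops of two stools placed 1090 mm apart, resting at z = 388 mm.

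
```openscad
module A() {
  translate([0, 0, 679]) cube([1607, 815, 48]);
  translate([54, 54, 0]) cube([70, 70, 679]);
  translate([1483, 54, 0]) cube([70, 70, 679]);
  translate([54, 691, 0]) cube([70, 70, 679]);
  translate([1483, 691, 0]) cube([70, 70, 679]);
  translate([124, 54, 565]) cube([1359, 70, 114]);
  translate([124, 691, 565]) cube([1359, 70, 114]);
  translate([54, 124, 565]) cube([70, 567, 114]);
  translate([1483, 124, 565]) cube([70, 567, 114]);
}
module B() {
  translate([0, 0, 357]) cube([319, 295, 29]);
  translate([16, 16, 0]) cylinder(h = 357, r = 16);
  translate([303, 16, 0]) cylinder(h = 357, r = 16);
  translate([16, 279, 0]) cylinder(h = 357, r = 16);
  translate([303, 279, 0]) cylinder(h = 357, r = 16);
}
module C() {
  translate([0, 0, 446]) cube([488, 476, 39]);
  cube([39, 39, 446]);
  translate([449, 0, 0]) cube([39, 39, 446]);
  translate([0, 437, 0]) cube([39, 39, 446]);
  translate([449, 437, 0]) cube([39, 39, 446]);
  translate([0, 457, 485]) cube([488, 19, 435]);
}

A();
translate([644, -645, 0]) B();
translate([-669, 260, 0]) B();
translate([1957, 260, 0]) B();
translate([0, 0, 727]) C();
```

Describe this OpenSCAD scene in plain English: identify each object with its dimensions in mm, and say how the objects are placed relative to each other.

A is a table: top 1607 mm (x) × 815 mm (y), 48 mm thick, upper face at z = 727 mm, on four 70×70 mm square legs, each inset 54 mm from the nearest pair of top edges, running from z = 0 to the bottom of the top. Four apron rails, 70 mm thick and 114 mm tall, run between adjacent legs with their top edges flush with the underside of the top and their outer faces flush with the legs' outer faces.

B is a four-legged stool. The seat is 319×295 mm, 29 mm thick, top at z = 386 mm. It stands on four round legs, each 32 mm in diameter, from z = 0 to the seat underside, each leg's axis is inset half a diameter from the nearest pair of seat edges (so the leg's bounding box is flush with the corner).

C is a chair. The seat is a 488×476×39 mm slab with its top at z = 485 mm, on four 39×39 mm corner legs (flush with the seat edges, standing on z = 0). A flat backrest 19 mm thick, 435 mm tall, spans the full seat width and rises from the seat top along its +y edge, rear face flush with the rear of the seat.

Three stools sit around the table at the −y, −x, +x sides. The chair is on top of the table.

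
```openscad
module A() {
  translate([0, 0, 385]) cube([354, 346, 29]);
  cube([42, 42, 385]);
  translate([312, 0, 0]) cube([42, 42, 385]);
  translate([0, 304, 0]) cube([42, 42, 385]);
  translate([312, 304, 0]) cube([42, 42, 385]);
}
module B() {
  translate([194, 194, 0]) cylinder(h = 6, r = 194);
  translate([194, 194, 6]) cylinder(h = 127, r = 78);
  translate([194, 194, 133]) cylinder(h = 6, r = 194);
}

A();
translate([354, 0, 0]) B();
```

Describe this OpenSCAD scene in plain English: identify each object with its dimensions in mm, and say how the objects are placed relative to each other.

A is a simple wooden stool: a rectangular seat 354 mm (x) by 346 mm (y), 29 mm thick, top face at z = 414 mm, on four square legs, each 42×42 mm in cross-section. The legs rest on z = 0, each flush with a corner of the seat.

B is a spool: two coaxial disc flanges of radius 194 mm and thickness 6 mm, joined by a core cylinder of radius 78 mm and height 127 mm. The lower flange rests on z = 0 and the three cylinders share a vertical axis.

The spool is against the stool's +x side, with their −y faces flush.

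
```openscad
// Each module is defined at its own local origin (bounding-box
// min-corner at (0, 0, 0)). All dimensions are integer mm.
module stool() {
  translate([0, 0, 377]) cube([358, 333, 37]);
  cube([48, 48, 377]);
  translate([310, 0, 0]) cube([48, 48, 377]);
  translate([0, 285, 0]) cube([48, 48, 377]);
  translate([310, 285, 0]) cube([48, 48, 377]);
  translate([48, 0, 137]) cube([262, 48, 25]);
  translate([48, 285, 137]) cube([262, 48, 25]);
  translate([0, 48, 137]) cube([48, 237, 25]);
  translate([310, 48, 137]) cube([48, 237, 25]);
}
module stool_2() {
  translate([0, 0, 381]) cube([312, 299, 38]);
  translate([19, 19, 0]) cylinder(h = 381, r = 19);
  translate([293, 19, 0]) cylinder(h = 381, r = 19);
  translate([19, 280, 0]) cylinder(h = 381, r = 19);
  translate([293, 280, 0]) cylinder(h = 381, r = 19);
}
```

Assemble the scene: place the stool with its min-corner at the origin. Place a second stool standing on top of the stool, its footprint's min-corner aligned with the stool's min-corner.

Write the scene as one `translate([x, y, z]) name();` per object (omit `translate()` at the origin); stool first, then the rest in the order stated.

stool();
translate([0, 0, 414]) stool_2();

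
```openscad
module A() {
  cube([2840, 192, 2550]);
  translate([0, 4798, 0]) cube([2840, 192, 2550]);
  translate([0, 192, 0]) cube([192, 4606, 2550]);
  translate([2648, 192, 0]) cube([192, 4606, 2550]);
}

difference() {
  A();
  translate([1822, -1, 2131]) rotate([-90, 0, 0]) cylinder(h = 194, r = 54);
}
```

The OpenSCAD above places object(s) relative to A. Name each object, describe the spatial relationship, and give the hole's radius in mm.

The subtracted cylinder has r = 54 mm.

A is a house frame. The house frame has a circular hole through its front wall. The hole's radius is 54 mm.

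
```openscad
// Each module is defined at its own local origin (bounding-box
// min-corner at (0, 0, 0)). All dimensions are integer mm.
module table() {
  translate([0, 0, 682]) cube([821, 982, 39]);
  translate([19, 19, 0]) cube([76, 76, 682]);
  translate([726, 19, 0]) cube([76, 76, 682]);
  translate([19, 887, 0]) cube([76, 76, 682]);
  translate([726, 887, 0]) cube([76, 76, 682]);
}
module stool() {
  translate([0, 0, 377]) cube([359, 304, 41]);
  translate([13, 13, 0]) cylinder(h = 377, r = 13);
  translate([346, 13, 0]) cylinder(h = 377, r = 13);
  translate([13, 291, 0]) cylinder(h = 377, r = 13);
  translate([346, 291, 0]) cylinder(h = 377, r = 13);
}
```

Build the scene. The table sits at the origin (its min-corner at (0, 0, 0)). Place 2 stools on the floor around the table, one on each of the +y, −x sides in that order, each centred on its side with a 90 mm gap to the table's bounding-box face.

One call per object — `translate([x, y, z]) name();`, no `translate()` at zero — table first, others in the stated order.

table();
translate([231, 1072, 0]) stool();
translate([-449, 339, 0]) stool();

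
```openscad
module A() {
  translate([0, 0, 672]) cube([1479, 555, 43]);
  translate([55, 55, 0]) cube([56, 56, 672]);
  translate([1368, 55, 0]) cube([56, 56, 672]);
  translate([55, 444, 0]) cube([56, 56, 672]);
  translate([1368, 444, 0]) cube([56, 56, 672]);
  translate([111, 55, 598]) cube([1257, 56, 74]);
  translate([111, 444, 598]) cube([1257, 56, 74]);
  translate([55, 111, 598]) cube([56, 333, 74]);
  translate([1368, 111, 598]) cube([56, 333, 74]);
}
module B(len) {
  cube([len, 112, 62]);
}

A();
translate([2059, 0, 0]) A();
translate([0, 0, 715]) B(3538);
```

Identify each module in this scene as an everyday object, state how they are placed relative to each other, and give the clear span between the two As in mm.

Second table starts at x = 2059; first ends at x = 1479; clear span = 2059 − 1479 = 580 mm.

A is a table. B is a beam. A beam spans the tops of two tables. The clear span between the two tables is 580 mm.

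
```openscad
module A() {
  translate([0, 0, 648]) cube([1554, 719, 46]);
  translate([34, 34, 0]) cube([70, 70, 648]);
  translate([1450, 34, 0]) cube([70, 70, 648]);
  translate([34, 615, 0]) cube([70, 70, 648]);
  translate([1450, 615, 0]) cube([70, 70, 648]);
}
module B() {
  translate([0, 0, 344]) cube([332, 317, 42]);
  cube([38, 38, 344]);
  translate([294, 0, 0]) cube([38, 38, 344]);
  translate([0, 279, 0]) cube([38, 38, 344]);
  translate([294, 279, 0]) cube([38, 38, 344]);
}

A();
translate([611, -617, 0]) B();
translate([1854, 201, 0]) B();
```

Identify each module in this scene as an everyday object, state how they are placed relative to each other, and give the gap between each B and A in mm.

Each stool's nearest face is 300 mm from the table's bounding box.

A is a table. B is a stool. Two stools sit around the table at the −y, +x sides. The gap between each stool and the table is 300 mm.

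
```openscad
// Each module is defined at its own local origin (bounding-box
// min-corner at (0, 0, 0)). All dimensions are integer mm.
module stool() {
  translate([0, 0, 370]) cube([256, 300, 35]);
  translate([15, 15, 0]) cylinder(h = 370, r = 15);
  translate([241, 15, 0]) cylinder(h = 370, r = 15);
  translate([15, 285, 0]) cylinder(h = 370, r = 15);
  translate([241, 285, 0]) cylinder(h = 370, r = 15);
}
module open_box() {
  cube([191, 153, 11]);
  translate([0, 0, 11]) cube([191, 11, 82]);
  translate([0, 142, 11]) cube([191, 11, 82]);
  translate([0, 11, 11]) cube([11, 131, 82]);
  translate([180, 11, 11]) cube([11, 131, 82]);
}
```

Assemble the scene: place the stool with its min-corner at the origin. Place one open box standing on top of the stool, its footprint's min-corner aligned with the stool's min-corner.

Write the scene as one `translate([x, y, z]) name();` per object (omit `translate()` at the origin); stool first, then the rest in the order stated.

stool();
translate([0, 0, 405]) open_box();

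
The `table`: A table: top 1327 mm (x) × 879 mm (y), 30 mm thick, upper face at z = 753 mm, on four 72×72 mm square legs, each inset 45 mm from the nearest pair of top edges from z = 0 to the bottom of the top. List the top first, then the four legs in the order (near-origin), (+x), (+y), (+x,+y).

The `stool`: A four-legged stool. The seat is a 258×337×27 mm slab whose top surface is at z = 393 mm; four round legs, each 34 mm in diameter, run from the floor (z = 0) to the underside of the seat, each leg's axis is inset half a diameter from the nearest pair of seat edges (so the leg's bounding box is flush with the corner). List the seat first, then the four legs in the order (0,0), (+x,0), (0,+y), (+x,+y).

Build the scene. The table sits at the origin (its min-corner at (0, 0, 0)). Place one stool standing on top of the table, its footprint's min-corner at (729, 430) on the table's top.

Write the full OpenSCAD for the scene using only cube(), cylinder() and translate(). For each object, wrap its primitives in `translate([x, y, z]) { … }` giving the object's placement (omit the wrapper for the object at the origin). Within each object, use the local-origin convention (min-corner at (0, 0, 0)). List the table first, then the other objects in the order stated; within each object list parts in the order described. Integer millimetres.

translate([0, 0, 723]) cube([1327, 879, 30]);
translate([45, 45, 0]) cube([72, 72, 723]);
translate([1210, 45, 0]) cube([72, 72, 723]);
translate([45, 762, 0]) cube([72, 72, 723]);
translate([1210, 762, 0]) cube([72, 72, 723]);
translate([729, 430, 753]) {
  translate([0, 0, 366]) cube([258, 337, 27]);
  translate([17, 17, 0]) cylinder(h = 366, r = 17);
  translate([241, 17, 0]) cylinder(h = 366, r = 17);
  translate([17, 320, 0]) cylinder(h = 366, r = 17);
  translate([241, 320, 0]) cylinder(h = 366, r = 17);
}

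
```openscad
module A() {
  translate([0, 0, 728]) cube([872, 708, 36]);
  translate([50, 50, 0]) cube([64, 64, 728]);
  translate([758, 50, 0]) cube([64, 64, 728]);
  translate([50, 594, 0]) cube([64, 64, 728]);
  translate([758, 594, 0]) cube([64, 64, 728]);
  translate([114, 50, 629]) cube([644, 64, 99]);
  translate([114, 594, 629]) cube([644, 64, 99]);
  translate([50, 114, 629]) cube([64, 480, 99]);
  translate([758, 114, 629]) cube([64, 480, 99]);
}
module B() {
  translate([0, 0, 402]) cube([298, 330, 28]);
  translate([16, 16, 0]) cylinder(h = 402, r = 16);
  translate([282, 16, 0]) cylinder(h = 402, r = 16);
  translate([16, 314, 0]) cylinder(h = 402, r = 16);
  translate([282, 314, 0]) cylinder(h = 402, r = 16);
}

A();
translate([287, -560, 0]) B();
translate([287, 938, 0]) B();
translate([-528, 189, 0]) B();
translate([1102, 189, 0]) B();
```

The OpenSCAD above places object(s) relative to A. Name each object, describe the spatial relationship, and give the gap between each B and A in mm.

A is a table. B is a stool. Four stools sit around the table at the −y, +y, −x, +x sides. The gap between each stool and the table is 230 mm.

Each stool's nearest face is 230 mm from the table's bounding box.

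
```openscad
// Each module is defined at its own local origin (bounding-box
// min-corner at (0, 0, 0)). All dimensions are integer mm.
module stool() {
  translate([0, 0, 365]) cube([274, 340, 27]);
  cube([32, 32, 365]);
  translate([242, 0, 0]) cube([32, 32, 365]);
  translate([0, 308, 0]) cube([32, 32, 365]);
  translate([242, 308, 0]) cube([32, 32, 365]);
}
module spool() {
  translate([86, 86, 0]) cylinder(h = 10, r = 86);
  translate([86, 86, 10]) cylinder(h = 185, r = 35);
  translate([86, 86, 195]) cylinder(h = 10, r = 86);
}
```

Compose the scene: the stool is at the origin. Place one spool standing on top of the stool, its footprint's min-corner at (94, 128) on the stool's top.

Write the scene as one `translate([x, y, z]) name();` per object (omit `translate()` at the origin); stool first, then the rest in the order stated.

stool();
translate([94, 128, 392]) spool();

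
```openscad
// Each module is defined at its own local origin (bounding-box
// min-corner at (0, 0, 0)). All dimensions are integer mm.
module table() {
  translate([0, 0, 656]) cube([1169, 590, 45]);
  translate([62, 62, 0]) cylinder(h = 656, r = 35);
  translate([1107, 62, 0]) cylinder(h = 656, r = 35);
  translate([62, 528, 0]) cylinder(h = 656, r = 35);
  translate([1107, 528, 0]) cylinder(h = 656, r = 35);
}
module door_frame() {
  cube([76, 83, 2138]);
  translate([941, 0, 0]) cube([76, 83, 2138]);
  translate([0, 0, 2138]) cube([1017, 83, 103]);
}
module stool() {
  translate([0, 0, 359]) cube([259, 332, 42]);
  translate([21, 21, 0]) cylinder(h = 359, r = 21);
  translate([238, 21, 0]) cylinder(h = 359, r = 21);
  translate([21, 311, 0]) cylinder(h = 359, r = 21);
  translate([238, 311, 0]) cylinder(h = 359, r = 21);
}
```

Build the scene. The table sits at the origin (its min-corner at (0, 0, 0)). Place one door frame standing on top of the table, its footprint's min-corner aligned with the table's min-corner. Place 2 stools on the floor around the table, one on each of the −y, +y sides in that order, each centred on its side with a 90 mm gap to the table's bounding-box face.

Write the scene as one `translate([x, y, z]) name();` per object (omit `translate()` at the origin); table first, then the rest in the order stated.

table();
translate([0, 0, 701]) door_frame();
translate([455, -422, 0]) stool();
translate([455, 680, 0]) stool();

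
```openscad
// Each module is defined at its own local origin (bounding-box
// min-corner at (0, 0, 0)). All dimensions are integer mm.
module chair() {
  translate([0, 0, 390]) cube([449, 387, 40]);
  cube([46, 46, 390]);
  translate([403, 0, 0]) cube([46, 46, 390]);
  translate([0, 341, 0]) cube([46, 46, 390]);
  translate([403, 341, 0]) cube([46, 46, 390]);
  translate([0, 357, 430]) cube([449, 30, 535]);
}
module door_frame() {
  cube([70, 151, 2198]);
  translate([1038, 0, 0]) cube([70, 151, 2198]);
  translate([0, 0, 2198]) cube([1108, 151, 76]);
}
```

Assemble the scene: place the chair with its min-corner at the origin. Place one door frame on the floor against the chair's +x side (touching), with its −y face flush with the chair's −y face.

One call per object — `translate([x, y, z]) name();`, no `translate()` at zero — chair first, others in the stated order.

chair();
translate([449, 0, 0]) door_frame();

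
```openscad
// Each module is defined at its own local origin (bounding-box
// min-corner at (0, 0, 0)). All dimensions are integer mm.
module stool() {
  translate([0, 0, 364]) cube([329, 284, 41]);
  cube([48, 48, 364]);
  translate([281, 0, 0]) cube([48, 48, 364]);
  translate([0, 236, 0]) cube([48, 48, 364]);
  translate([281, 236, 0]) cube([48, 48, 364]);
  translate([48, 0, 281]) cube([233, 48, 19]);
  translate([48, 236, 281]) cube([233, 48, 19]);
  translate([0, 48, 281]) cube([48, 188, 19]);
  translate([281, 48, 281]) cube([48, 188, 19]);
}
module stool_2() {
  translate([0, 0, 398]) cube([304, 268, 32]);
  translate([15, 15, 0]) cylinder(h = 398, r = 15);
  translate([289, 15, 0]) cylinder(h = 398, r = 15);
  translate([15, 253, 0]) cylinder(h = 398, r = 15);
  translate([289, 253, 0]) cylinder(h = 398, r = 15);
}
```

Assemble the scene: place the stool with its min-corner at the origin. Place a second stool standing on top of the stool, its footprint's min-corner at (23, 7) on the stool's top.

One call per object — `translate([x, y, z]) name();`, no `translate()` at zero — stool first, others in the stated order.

stool();
translate([23, 7, 405]) stool_2();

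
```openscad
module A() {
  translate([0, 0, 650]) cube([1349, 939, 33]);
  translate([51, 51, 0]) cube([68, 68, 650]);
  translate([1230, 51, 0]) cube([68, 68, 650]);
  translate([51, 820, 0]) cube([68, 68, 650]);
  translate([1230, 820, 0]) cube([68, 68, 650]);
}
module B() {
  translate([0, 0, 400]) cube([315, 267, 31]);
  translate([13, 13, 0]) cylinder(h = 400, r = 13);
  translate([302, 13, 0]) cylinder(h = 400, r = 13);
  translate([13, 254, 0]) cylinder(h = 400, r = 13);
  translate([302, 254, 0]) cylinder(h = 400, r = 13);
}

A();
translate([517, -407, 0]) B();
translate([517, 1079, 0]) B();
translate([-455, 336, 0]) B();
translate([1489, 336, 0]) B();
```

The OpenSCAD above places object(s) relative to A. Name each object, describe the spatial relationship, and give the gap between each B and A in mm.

Each stool's nearest face is 140 mm from the table's bounding box.

A is a table. B is a stool. Four stools sit around the table at the −y, +y, −x, +x sides. The gap between each stool and the table is 140 mm.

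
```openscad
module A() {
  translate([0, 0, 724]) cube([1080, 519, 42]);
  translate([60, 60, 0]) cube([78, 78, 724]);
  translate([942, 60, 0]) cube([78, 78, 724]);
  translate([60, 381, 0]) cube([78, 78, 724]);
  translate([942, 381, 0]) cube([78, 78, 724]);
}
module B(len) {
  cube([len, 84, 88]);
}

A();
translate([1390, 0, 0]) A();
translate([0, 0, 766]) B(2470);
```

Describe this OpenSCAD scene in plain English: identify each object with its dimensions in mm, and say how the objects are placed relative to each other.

A is a table: top 1080 mm (x) × 519 mm (y), 42 mm thick, upper face at z = 766 mm, on four 78×78 mm square legs, each inset 60 mm from the nearest pair of top edges, running from z = 0 to the bottom of the top.

B is a rectangular beam 2470 mm long (x), 84 mm deep (y), 88 mm thick (z).

The beam spans the tops of two tables placed 310 mm apart, resting at z = 766 mm.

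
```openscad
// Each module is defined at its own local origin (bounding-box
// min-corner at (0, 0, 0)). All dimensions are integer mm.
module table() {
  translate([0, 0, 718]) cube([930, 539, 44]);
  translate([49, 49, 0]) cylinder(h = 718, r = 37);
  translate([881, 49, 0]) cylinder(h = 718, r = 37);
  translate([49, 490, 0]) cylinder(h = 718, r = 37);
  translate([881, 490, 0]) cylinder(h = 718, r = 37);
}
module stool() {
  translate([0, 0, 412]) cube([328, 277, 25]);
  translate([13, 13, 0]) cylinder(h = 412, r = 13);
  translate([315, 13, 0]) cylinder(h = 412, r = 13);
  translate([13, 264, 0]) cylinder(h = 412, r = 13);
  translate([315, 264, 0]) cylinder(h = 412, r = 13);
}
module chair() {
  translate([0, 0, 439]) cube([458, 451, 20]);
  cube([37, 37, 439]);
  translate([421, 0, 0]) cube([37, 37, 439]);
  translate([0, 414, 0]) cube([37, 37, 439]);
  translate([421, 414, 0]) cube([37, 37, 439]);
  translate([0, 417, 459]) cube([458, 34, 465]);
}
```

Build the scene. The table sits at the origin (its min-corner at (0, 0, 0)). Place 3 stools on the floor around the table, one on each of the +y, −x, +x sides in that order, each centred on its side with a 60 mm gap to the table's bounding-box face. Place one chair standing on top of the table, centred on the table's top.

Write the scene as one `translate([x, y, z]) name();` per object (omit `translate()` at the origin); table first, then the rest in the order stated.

table();
translate([301, 599, 0]) stool();
translate([-388, 131, 0]) stool();
translate([990, 131, 0]) stool();
translate([236, 44, 762]) chair();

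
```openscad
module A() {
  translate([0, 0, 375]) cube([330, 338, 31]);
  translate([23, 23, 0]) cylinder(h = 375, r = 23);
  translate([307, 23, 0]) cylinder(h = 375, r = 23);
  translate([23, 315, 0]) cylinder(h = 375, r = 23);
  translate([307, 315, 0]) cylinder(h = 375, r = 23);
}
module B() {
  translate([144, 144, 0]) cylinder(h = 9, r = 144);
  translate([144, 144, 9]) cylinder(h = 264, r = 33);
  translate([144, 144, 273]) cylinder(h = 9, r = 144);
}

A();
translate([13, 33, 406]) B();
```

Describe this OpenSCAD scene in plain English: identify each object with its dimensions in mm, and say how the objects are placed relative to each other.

A is a four-legged stool. The seat is a 330×338×31 mm slab whose top surface is at z = 406 mm; four round legs, each 46 mm in diameter, run from the floor (z = 0) to the underside of the seat, each leg's axis is inset half a diameter from the nearest pair of seat edges (so the leg's bounding box is flush with the corner).

B is a spool: two coaxial disc flanges of radius 144 mm and thickness 9 mm, joined by a core cylinder of radius 33 mm and height 264 mm. The lower flange rests on z = 0 and the three cylinders share a vertical axis.

The spool is on top of the stool.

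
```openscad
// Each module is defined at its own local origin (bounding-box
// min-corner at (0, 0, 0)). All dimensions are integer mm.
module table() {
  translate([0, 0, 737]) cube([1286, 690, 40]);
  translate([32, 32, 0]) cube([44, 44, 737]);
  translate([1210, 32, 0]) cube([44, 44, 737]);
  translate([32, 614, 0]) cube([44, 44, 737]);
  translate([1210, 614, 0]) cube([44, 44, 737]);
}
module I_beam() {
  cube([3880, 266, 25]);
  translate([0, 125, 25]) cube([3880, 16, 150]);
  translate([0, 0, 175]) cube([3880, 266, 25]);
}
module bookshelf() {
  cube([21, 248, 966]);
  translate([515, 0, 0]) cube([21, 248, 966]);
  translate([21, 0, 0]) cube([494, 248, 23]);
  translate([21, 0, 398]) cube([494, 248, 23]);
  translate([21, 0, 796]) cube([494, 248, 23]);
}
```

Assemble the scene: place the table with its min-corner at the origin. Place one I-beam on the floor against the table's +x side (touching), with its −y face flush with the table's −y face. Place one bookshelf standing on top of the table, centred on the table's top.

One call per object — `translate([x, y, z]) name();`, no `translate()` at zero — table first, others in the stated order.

table();
translate([1286, 0, 0]) I_beam();
translate([375, 221, 777]) bookshelf();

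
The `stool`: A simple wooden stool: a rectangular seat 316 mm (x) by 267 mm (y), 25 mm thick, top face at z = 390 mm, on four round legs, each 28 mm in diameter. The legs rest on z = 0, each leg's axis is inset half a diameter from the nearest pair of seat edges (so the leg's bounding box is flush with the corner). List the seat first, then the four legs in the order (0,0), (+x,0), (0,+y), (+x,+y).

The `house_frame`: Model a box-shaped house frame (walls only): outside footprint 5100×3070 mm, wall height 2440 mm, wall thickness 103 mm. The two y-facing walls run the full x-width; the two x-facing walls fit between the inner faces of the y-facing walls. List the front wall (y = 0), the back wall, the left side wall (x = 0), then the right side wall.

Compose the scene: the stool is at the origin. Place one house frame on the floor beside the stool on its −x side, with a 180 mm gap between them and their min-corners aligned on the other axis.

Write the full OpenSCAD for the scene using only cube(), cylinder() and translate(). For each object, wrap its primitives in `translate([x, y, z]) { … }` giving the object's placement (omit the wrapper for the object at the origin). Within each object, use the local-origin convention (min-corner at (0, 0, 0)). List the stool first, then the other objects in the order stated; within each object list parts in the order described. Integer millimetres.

translate([0, 0, 365]) cube([316, 267, 25]);
translate([14, 14, 0]) cylinder(h = 365, r = 14);
translate([302, 14, 0]) cylinder(h = 365, r = 14);
translate([14, 253, 0]) cylinder(h = 365, r = 14);
translate([302, 253, 0]) cylinder(h = 365, r = 14);
translate([-5280, 0, 0]) {
  cube([5100, 103, 2440]);
  translate([0, 2967, 0]) cube([5100, 103, 2440]);
  translate([0, 103, 0]) cube([103, 2864, 2440]);
  translate([4997, 103, 0]) cube([103, 2864, 2440]);
}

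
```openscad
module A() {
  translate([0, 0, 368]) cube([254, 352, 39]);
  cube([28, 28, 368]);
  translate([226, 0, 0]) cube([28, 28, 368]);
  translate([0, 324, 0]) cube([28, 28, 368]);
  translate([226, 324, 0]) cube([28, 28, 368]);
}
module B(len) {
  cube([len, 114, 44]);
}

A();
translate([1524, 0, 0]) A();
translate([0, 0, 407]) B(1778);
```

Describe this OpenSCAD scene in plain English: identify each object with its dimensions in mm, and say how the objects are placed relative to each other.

A is a simple wooden stool: a rectangular seat 254 mm (x) by 352 mm (y), 39 mm thick, top face at z = 407 mm, on four square legs, each 28×28 mm in cross-section. The legs rest on z = 0, each flush with a corner of the seat.

B is a rectangular beam 1778 mm long (x), 114 mm deep (y), 44 mm thick (z).

The beam spans the tops of two stools placed 1270 mm apart, resting at z = 407 mm.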